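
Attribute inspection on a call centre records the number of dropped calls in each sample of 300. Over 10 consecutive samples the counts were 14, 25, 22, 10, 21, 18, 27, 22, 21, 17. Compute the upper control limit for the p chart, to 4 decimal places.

p̄ = Σdᵢ / (k·n) = 197 / (10 × 300) = 0.06567
UCL = p̄ + 3·√(p̄(1−p̄)/n) = 0.06567 + 3 × √(0.06567×0.93433/300) = 0.06567 + 3 × 0.01430 = 0.10857

0.1086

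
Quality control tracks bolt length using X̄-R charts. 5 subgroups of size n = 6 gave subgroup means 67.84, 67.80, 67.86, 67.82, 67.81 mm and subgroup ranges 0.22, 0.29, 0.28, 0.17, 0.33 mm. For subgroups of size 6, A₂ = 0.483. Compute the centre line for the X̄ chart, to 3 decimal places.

X̄̄ = (67.84 + 67.80 + 67.86 + 67.82 + 67.81) / 5 = 339.1300 / 5 = 67.8260
CL = X̄̄ = 67.8260

67.826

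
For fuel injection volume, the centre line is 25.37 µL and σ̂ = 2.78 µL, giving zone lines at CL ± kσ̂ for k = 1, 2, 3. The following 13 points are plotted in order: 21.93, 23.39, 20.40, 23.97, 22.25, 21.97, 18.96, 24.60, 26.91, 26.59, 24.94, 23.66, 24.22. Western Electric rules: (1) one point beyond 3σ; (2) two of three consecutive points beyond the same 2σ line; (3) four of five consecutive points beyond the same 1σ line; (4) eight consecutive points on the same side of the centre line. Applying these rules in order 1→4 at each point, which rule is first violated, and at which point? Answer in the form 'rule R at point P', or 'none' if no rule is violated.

Zone of each point (C = within 1σ̂, B = 1σ̂–2σ̂, A = 2σ̂–3σ̂, * = beyond 3σ̂; sign = side of CL): 1:-B, 2:-C, 3:-B, 4:-C, 5:-B, 6:-B, 7:-A, 8:-C, 9:+C, 10:+C, 11:-C, 12:-C, 13:-C
Rule 3 (four of five consecutive points beyond the same 1σ limit) is satisfied at point 7.

rule 3 at point 7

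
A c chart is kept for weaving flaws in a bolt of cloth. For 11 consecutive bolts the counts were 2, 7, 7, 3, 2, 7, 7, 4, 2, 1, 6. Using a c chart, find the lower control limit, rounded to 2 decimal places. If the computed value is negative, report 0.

c̄ = (2 + 7 + 7 + 3 + 2 + 7 + 7 + 4 + 2 + 1 + 6) / 11 = 48 / 11 = 4.3636
LCL = c̄ − 3√c̄ = 4.3636 − 3 × 2.0889 = -1.9032 → 0 (cannot be negative)

0.00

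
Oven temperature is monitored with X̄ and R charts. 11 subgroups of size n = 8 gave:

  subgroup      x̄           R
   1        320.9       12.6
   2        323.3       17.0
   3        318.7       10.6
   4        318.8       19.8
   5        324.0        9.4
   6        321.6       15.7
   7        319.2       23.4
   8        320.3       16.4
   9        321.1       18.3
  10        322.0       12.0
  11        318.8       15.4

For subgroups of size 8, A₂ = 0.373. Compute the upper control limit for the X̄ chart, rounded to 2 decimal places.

326.58

X̄̄ = (320.9 + 323.3 + 318.7 + 318.8 + 324.0 + 321.6 + 319.2 + 320.3 + 321.1 + 322.0 + 318.8) / 11 = 3528.7000 / 11 = 320.7909
R̄ = (12.6 + 17.0 + 10.6 + 19.8 + 9.4 + 15.7 + 23.4 + 16.4 + 18.3 + 12.0 + 15.4) / 11 = 170.6000 / 11 = 15.5091
UCL = X̄̄ + A₂·R̄ = 320.7909 + 0.373 × 15.5091 = 326.5758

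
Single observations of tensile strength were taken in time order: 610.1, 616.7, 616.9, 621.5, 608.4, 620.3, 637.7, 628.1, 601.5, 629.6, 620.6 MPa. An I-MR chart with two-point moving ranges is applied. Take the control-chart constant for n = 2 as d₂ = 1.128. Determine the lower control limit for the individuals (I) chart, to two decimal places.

585.41

X̄ = (610.1 + 616.7 + 616.9 + 621.5 + 608.4 + 620.3 + 637.7 + 628.1 + 601.5 + 629.6 + 620.6) / 11 = 619.2182
Moving ranges: 6.6, 0.2, 4.6, 13.1, 11.9, 17.4, 9.6, 26.6, 28.1, 9.0; M̄R̄ = 127.1000 / 10 = 12.7100
LCL = X̄ − 3·M̄R̄/d₂ = 619.2182 − 3 × 12.7100 / 1.128 = 585.4150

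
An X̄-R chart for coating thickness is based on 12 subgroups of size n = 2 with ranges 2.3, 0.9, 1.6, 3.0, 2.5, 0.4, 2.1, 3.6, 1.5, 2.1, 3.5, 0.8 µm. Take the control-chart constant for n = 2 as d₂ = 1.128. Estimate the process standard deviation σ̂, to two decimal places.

1.80

R̄ = (2.3 + 0.9 + 1.6 + 3.0 + 2.5 + 0.4 + 2.1 + 3.6 + 1.5 + 2.1 + 3.5 + 0.8) / 12 = 2.0250
σ̂ = R̄ / d₂ = 2.0250 / 1.128 = 1.7952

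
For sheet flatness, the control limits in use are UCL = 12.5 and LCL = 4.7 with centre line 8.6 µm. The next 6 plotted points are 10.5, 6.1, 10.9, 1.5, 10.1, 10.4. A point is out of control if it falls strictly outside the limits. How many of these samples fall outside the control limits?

Compare each point to [4.7, 12.5]: sample 4 = 1.5 < LCL.

1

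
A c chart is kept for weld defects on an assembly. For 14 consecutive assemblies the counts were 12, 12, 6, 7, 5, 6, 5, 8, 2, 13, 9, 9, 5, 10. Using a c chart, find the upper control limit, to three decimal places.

c̄ = (12 + 12 + 6 + 7 + 5 + 6 + 5 + 8 + 2 + 13 + 9 + 9 + 5 + 10) / 14 = 109 / 14 = 7.7857
UCL = c̄ + 3√c̄ = 7.7857 + 3 × √7.7857 = 7.7857 + 3 × 2.7903 = 16.1566

16.157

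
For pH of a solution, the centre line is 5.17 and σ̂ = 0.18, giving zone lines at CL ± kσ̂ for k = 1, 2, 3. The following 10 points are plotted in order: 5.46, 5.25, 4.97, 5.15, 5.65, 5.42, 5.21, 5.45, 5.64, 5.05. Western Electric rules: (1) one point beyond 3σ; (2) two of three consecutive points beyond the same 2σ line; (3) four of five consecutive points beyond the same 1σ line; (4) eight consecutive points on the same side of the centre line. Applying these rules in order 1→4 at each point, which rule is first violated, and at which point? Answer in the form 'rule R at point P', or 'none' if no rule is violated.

Zone of each point (C = within 1σ̂, B = 1σ̂–2σ̂, A = 2σ̂–3σ̂, * = beyond 3σ̂; sign = side of CL): 1:+B, 2:+C, 3:-B, 4:-C, 5:+A, 6:+B, 7:+C, 8:+B, 9:+A, 10:-C
Rule 3 (four of five consecutive points beyond the same 1σ limit) is satisfied at point 9.

rule 3 at point 9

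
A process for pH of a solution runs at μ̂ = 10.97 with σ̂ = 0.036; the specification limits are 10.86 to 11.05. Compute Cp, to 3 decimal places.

0.880

Cp = (USL − LSL) / (6σ̂) = (11.05 − 10.86) / (6 × 0.036) = 0.1900 / 0.2160 = 0.8796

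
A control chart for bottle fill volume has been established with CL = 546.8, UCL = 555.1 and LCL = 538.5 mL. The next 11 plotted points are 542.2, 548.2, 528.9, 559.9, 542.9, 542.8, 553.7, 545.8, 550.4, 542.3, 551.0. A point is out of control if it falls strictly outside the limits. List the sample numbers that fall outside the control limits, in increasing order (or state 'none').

3, 4

Compare each point to [538.5, 555.1]: sample 3 = 528.9 < LCL; sample 4 = 559.9 > UCL.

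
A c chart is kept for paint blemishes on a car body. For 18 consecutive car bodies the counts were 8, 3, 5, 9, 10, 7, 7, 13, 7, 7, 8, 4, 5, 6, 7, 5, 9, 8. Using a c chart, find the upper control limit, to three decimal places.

c̄ = (8 + 3 + 5 + 9 + 10 + 7 + 7 + 13 + 7 + 7 + 8 + 4 + 5 + 6 + 7 + 5 + 9 + 8) / 18 = 128 / 18 = 7.1111
UCL = c̄ + 3√c̄ = 7.1111 + 3 × √7.1111 = 7.1111 + 3 × 2.6667 = 15.1111

15.111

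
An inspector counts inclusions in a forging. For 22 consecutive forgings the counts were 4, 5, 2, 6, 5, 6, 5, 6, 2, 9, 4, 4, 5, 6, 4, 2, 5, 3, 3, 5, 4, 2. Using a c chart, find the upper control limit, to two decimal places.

10.71

c̄ = (4 + 5 + 2 + 6 + 5 + 6 + 5 + 6 + 2 + 9 + 4 + 4 + 5 + 6 + 4 + 2 + 5 + 3 + 3 + 5 + 4 + 2) / 22 = 97 / 22 = 4.4091
UCL = c̄ + 3√c̄ = 4.4091 + 3 × √4.4091 = 4.4091 + 3 × 2.0998 = 10.7084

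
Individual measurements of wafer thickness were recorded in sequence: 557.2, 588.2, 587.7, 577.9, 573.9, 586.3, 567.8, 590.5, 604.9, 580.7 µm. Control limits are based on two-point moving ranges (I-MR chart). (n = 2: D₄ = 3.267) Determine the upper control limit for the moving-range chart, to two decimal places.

49.91

Moving ranges: 31.0, 0.5, 9.8, 4.0, 12.4, 18.5, 22.7, 14.4, 24.2; M̄R̄ = 137.5000 / 9 = 15.2778
UCL_MR = D₄·M̄R̄ = 3.267 × 15.2778 = 49.9125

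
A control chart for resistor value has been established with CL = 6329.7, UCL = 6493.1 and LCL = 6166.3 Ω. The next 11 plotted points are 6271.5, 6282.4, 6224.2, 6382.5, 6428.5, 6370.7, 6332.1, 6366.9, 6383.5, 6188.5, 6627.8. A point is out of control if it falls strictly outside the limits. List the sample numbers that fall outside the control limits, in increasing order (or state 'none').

11

Compare each point to [6166.3, 6493.1]: sample 11 = 6627.8 > UCL.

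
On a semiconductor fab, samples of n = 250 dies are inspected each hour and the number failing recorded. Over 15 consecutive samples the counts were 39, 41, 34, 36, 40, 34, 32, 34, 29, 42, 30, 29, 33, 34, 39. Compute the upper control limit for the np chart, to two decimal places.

51.54

p̄ = Σdᵢ / (k·n) = 526 / (15 × 250) = 0.14027
UCL = np̄ + 3·√(np̄(1−p̄)) = 35.0667 + 3 × √(35.0667×0.85973) = 35.0667 + 3 × 5.4907 = 51.5388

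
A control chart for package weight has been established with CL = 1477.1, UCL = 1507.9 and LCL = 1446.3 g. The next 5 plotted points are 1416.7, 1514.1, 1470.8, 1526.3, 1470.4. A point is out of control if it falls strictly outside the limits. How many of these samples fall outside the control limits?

Compare each point to [1446.3, 1507.9]: sample 1 = 1416.7 < LCL; sample 2 = 1514.1 > UCL; sample 4 = 1526.3 > UCL.

3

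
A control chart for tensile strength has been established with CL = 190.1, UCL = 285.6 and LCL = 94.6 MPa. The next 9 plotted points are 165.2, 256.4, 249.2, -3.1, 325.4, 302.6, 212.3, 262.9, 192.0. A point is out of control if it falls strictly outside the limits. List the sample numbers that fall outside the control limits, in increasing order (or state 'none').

Compare each point to [94.6, 285.6]: sample 4 = -3.1 < LCL; sample 5 = 325.4 > UCL; sample 6 = 302.6 > UCL.

4, 5, 6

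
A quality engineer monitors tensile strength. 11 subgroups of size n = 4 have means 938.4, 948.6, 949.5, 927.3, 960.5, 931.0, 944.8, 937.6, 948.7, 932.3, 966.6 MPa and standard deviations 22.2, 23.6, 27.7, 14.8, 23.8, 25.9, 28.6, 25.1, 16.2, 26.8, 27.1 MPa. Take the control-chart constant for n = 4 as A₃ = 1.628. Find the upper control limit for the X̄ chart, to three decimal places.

X̄̄ = (938.4 + 948.6 + 949.5 + 927.3 + 960.5 + 931.0 + 944.8 + 937.6 + 948.7 + 932.3 + 966.6) / 11 = 944.1182
s̄ = (22.2 + 23.6 + 27.7 + 14.8 + 23.8 + 25.9 + 28.6 + 25.1 + 16.2 + 26.8 + 27.1) / 11 = 23.8000
UCL = X̄̄ + A₃·s̄ = 944.1182 + 1.628 × 23.8000 = 982.8646

982.865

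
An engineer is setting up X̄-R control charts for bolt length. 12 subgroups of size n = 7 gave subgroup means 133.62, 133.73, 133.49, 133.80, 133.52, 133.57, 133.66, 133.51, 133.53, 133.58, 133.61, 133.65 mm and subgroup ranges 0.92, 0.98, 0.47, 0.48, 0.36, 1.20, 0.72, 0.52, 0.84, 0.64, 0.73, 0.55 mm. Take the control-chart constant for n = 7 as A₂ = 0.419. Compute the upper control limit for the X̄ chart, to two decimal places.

133.90

X̄̄ = (133.62 + 133.73 + 133.49 + 133.80 + 133.52 + 133.57 + 133.66 + 133.51 + 133.53 + 133.58 + 133.61 + 133.65) / 12 = 1603.2700 / 12 = 133.6058
R̄ = (0.92 + 0.98 + 0.47 + 0.48 + 0.36 + 1.20 + 0.72 + 0.52 + 0.84 + 0.64 + 0.73 + 0.55) / 12 = 8.4100 / 12 = 0.7008
UCL = X̄̄ + A₂·R̄ = 133.6058 + 0.419 × 0.7008 = 133.8995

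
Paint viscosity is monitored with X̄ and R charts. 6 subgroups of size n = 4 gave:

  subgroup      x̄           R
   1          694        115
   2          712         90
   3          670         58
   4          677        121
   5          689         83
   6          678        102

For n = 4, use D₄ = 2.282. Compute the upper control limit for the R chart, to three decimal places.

R̄ = (115 + 90 + 58 + 121 + 83 + 102) / 6 = 569.0000 / 6 = 94.8333
UCL_R = D₄·R̄ = 2.282 × 94.8333 = 216.4097

216.410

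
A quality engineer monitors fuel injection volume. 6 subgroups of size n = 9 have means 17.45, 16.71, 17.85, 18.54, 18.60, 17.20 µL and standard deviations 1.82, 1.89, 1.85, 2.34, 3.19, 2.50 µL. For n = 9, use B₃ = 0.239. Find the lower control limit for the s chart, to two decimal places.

s̄ = (1.82 + 1.89 + 1.85 + 2.34 + 3.19 + 2.50) / 6 = 2.2650
LCL_s = B₃·s̄ = 0.239 × 2.2650 = 0.5413

0.54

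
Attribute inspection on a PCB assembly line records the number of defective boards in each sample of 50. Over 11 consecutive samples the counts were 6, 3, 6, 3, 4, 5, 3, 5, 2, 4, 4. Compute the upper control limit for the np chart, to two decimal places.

9.91

p̄ = Σdᵢ / (k·n) = 45 / (11 × 50) = 0.08182
UCL = np̄ + 3·√(np̄(1−p̄)) = 4.0909 + 3 × √(4.0909×0.91818) = 4.0909 + 3 × 1.9381 = 9.9052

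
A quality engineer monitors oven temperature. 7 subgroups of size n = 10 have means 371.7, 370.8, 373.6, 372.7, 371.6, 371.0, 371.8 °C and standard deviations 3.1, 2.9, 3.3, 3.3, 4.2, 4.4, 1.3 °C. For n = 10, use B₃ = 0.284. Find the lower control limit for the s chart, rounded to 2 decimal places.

0.91

s̄ = (3.1 + 2.9 + 3.3 + 3.3 + 4.2 + 4.4 + 1.3) / 7 = 3.2143
LCL_s = B₃·s̄ = 0.284 × 3.2143 = 0.9129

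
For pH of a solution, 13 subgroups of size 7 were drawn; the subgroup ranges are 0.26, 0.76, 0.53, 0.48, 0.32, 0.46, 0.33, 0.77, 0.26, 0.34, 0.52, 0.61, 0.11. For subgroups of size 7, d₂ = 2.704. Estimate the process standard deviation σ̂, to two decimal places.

R̄ = (0.26 + 0.76 + 0.53 + 0.48 + 0.32 + 0.46 + 0.33 + 0.77 + 0.26 + 0.34 + 0.52 + 0.61 + 0.11) / 13 = 0.4423
σ̂ = R̄ / d₂ = 0.4423 / 2.704 = 0.1636

0.16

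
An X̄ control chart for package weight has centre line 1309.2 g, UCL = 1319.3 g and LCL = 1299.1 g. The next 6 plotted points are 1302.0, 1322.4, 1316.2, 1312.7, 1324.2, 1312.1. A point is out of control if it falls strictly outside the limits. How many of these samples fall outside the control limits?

2

Compare each point to [1299.1, 1319.3]: sample 2 = 1322.4 > UCL; sample 5 = 1324.2 > UCL.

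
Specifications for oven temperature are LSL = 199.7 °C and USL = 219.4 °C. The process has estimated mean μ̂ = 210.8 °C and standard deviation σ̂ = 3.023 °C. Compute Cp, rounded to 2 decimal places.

Cp = (USL − LSL) / (6σ̂) = (219.4 − 199.7) / (6 × 3.023) = 19.7000 / 18.1380 = 1.0861

1.09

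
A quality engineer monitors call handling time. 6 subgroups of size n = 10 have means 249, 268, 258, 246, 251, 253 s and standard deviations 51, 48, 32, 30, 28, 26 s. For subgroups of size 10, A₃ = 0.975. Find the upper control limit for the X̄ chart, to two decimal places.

X̄̄ = (249 + 268 + 258 + 246 + 251 + 253) / 6 = 254.1667
s̄ = (51 + 48 + 32 + 30 + 28 + 26) / 6 = 35.8333
UCL = X̄̄ + A₃·s̄ = 254.1667 + 0.975 × 35.8333 = 289.1042

289.10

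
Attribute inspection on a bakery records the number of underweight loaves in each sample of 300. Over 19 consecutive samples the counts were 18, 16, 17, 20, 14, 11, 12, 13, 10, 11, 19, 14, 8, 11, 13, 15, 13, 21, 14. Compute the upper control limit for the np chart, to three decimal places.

25.248

p̄ = Σdᵢ / (k·n) = 270 / (19 × 300) = 0.04737
UCL = np̄ + 3·√(np̄(1−p̄)) = 14.2105 + 3 × √(14.2105×0.95263) = 14.2105 + 3 × 3.6793 = 25.2485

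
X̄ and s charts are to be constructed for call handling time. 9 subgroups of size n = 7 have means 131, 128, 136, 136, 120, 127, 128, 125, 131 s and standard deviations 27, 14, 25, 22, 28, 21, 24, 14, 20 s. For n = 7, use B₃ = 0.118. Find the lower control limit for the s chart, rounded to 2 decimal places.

s̄ = (27 + 14 + 25 + 22 + 28 + 21 + 24 + 14 + 20) / 9 = 21.6667
LCL_s = B₃·s̄ = 0.118 × 21.6667 = 2.5567

2.56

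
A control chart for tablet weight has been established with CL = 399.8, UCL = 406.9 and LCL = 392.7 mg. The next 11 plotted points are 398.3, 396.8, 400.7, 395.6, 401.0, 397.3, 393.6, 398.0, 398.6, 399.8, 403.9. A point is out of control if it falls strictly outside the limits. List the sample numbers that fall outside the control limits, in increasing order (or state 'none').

All 11 points lie within [392.7, 406.9].

none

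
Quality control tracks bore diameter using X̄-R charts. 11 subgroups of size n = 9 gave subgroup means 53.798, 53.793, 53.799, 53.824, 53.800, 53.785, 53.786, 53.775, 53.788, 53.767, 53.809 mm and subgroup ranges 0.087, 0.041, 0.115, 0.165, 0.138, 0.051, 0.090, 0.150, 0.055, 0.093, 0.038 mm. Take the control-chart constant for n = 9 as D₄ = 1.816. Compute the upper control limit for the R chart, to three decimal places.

R̄ = (0.087 + 0.041 + 0.115 + 0.165 + 0.138 + 0.051 + 0.090 + 0.150 + 0.055 + 0.093 + 0.038) / 11 = 1.0230 / 11 = 0.0930
UCL_R = D₄·R̄ = 1.816 × 0.0930 = 0.1689

0.169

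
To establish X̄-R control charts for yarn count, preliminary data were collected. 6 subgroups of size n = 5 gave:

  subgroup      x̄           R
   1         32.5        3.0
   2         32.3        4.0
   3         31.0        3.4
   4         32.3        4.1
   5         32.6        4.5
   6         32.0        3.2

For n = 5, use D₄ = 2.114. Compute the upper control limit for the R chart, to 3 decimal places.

7.822

R̄ = (3.0 + 4.0 + 3.4 + 4.1 + 4.5 + 3.2) / 6 = 22.2000 / 6 = 3.7000
UCL_R = D₄·R̄ = 2.114 × 3.7000 = 7.8218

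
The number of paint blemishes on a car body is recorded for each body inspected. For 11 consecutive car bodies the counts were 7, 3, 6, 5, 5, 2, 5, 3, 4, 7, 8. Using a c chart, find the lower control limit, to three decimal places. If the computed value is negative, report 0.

0.000

c̄ = (7 + 3 + 6 + 5 + 5 + 2 + 5 + 3 + 4 + 7 + 8) / 11 = 55 / 11 = 5.0000
LCL = c̄ − 3√c̄ = 5.0000 − 3 × 2.2361 = -1.7082 → 0 (cannot be negative)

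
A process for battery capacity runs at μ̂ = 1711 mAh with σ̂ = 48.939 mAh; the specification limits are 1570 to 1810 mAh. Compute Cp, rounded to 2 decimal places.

Cp = (USL − LSL) / (6σ̂) = (1810 − 1570) / (6 × 48.939) = 240.0000 / 293.6340 = 0.8173

0.82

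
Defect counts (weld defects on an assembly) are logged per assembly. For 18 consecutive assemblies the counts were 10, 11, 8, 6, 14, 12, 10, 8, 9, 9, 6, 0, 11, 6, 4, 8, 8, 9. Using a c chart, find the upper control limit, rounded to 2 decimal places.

16.91

c̄ = (10 + 11 + 8 + 6 + 14 + 12 + 10 + 8 + 9 + 9 + 6 + 0 + 11 + 6 + 4 + 8 + 8 + 9) / 18 = 149 / 18 = 8.2778
UCL = c̄ + 3√c̄ = 8.2778 + 3 × √8.2778 = 8.2778 + 3 × 2.8771 = 16.9091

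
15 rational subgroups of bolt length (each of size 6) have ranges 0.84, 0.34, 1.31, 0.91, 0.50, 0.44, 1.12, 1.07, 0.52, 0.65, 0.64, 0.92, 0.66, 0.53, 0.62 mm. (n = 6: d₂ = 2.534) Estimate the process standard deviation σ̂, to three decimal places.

R̄ = (0.84 + 0.34 + 1.31 + 0.91 + 0.50 + 0.44 + 1.12 + 1.07 + 0.52 + 0.65 + 0.64 + 0.92 + 0.66 + 0.53 + 0.62) / 15 = 0.7380
σ̂ = R̄ / d₂ = 0.7380 / 2.534 = 0.2912

0.291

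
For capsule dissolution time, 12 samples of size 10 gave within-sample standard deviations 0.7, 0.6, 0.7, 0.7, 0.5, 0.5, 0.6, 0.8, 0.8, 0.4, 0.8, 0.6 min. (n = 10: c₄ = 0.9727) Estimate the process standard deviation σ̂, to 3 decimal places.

s̄ = (0.7 + 0.6 + 0.7 + 0.7 + 0.5 + 0.5 + 0.6 + 0.8 + 0.8 + 0.4 + 0.8 + 0.6) / 12 = 0.6417
σ̂ = s̄ / c₄ = 0.6417 / 0.9727 = 0.6597

0.660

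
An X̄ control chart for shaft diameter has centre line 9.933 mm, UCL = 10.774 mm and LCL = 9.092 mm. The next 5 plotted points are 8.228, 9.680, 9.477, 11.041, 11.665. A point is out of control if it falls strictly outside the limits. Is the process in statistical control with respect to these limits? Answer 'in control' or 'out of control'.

Compare each point to [9.092, 10.774]: sample 1 = 8.228 < LCL; sample 4 = 11.041 > UCL; sample 5 = 11.665 > UCL.

out of control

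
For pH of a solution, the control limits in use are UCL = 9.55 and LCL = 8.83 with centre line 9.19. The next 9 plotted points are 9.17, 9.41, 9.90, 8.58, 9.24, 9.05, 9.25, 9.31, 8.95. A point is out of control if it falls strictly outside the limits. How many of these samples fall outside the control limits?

2

Compare each point to [8.83, 9.55]: sample 3 = 9.90 > UCL; sample 4 = 8.58 < LCL.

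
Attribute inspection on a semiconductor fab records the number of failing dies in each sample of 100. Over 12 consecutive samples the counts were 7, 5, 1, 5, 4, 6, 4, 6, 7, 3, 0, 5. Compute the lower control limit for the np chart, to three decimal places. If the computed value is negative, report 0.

0.000

p̄ = Σdᵢ / (k·n) = 53 / (12 × 100) = 0.04417
LCL = np̄ − 3·√(np̄(1−p̄)) = 4.4167 − 3 × 2.0547 = -1.7473 → 0 (negative, so LCL = 0)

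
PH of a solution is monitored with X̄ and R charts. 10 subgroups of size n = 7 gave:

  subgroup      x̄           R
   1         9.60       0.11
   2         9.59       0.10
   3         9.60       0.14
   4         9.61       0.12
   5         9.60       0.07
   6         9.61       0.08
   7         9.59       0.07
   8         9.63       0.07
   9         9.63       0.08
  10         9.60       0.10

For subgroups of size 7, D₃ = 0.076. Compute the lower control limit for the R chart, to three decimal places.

0.007

R̄ = (0.11 + 0.10 + 0.14 + 0.12 + 0.07 + 0.08 + 0.07 + 0.07 + 0.08 + 0.10) / 10 = 0.9400 / 10 = 0.0940
LCL_R = D₃·R̄ = 0.076 × 0.0940 = 0.0071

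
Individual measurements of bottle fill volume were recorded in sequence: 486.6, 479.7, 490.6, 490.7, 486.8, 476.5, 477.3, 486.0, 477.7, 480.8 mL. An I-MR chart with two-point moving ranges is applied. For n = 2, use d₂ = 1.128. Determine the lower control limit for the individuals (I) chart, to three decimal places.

X̄ = (486.6 + 479.7 + 490.6 + 490.7 + 486.8 + 476.5 + 477.3 + 486.0 + 477.7 + 480.8) / 10 = 483.2700
Moving ranges: 6.9, 10.9, 0.1, 3.9, 10.3, 0.8, 8.7, 8.3, 3.1; M̄R̄ = 53.0000 / 9 = 5.8889
LCL = X̄ − 3·M̄R̄/d₂ = 483.2700 − 3 × 5.8889 / 1.128 = 467.6081

467.608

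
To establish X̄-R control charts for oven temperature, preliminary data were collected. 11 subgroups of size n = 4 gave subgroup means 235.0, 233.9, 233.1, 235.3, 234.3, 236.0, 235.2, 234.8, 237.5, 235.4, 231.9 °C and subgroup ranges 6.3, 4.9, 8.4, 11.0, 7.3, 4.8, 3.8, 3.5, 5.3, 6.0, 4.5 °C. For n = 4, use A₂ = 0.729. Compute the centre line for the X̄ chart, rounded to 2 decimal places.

X̄̄ = (235.0 + 233.9 + 233.1 + 235.3 + 234.3 + 236.0 + 235.2 + 234.8 + 237.5 + 235.4 + 231.9) / 11 = 2582.4000 / 11 = 234.7636
CL = X̄̄ = 234.7636

234.76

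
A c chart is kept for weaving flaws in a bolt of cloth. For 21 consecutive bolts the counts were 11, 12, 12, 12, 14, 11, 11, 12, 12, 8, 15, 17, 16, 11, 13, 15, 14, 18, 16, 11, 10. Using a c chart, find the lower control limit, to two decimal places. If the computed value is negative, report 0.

2.13

c̄ = (11 + 12 + 12 + 12 + 14 + 11 + 11 + 12 + 12 + 8 + 15 + 17 + 16 + 11 + 13 + 15 + 14 + 18 + 16 + 11 + 10) / 21 = 271 / 21 = 12.9048
LCL = c̄ − 3√c̄ = 12.9048 − 3 × 3.5923 = 2.1278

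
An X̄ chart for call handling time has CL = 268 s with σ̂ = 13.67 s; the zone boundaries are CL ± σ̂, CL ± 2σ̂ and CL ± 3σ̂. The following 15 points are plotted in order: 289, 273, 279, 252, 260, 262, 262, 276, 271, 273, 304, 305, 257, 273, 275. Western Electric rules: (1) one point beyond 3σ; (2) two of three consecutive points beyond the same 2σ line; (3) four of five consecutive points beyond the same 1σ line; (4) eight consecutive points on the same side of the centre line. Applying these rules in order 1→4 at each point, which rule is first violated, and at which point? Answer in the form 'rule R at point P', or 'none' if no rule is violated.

rule 2 at point 12

Zone of each point (C = within 1σ̂, B = 1σ̂–2σ̂, A = 2σ̂–3σ̂, * = beyond 3σ̂; sign = side of CL): 1:+B, 2:+C, 3:+C, 4:-B, 5:-C, 6:-C, 7:-C, 8:+C, 9:+C, 10:+C, 11:+A, 12:+A, 13:-C, 14:+C, 15:+C
Rule 2 (two of three consecutive points beyond the same 2σ limit) is satisfied at point 12.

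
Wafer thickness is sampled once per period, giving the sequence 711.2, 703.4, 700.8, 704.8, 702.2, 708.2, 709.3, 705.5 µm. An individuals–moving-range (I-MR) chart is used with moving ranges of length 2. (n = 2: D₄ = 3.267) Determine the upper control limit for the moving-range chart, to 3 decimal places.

Moving ranges: 7.8, 2.6, 4.0, 2.6, 6.0, 1.1, 3.8; M̄R̄ = 27.9000 / 7 = 3.9857
UCL_MR = D₄·M̄R̄ = 3.267 × 3.9857 = 13.0213

13.021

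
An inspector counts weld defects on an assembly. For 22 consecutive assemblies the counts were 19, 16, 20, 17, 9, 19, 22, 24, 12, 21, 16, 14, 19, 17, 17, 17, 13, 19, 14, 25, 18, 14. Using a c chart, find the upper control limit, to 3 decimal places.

29.865

c̄ = (19 + 16 + 20 + 17 + 9 + 19 + 22 + 24 + 12 + 21 + 16 + 14 + 19 + 17 + 17 + 17 + 13 + 19 + 14 + 25 + 18 + 14) / 22 = 382 / 22 = 17.3636
UCL = c̄ + 3√c̄ = 17.3636 + 3 × √17.3636 = 17.3636 + 3 × 4.1670 = 29.8645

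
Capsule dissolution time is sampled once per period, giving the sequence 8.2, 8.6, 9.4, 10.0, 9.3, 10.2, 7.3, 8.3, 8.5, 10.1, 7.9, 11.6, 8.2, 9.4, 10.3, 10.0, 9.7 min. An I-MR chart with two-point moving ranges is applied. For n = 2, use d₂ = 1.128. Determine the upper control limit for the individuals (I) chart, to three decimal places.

X̄ = (8.2 + 8.6 + 9.4 + 10.0 + 9.3 + 10.2 + 7.3 + 8.3 + 8.5 + 10.1 + 7.9 + 11.6 + 8.2 + 9.4 + 10.3 + 10.0 + 9.7) / 17 = 9.2353
Moving ranges: 0.4, 0.8, 0.6, 0.7, 0.9, 2.9, 1.0, 0.2, 1.6, 2.2, 3.7, 3.4, 1.2, 0.9, 0.3, 0.3; M̄R̄ = 21.1000 / 16 = 1.3188
UCL = X̄ + 3·M̄R̄/d₂ = 9.2353 + 3 × 1.3188 / 1.128 = 12.7426

12.743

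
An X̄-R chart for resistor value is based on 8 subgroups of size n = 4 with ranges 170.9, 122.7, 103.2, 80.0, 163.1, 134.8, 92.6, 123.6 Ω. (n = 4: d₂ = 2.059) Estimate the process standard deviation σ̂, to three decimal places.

60.157

R̄ = (170.9 + 122.7 + 103.2 + 80.0 + 163.1 + 134.8 + 92.6 + 123.6) / 8 = 123.8625
σ̂ = R̄ / d₂ = 123.8625 / 2.059 = 60.1566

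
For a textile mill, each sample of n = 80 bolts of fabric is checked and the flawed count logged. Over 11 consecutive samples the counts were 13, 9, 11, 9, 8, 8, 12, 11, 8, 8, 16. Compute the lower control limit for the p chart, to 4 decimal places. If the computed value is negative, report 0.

0.0162

p̄ = Σdᵢ / (k·n) = 113 / (11 × 80) = 0.12841
LCL = p̄ − 3·√(p̄(1−p̄)/n) = 0.12841 − 3 × 0.03740 = 0.01620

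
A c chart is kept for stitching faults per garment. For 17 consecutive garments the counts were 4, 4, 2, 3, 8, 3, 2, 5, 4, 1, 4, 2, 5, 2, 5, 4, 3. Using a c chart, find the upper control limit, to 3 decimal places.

c̄ = (4 + 4 + 2 + 3 + 8 + 3 + 2 + 5 + 4 + 1 + 4 + 2 + 5 + 2 + 5 + 4 + 3) / 17 = 61 / 17 = 3.5882
UCL = c̄ + 3√c̄ = 3.5882 + 3 × √3.5882 = 3.5882 + 3 × 1.8943 = 9.2710

9.271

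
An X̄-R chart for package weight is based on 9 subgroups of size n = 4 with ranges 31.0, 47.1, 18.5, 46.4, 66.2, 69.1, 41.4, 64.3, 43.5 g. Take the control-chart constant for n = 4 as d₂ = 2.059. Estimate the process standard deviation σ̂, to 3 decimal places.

R̄ = (31.0 + 47.1 + 18.5 + 46.4 + 66.2 + 69.1 + 41.4 + 64.3 + 43.5) / 9 = 47.5000
σ̂ = R̄ / d₂ = 47.5000 / 2.059 = 23.0695

23.069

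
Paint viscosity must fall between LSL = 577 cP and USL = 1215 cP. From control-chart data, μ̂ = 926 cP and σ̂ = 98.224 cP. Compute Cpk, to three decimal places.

0.981

Cpu = (USL − μ̂) / (3σ̂) = (1215 − 926) / (3 × 98.224) = 0.9808; Cpl = (μ̂ − LSL) / (3σ̂) = (926 − 577) / (3 × 98.224) = 1.1844; Cpk = min(Cpu, Cpl) = 0.9808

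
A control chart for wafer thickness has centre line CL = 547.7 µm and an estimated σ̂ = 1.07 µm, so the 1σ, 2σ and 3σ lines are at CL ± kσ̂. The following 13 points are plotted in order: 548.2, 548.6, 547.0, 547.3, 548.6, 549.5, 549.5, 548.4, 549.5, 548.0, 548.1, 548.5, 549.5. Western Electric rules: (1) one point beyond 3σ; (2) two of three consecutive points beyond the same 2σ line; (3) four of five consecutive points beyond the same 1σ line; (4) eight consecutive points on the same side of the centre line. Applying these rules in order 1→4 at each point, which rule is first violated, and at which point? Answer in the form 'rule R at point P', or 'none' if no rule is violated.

rule 4 at point 12

Zone of each point (C = within 1σ̂, B = 1σ̂–2σ̂, A = 2σ̂–3σ̂, * = beyond 3σ̂; sign = side of CL): 1:+C, 2:+C, 3:-C, 4:-C, 5:+C, 6:+B, 7:+B, 8:+C, 9:+B, 10:+C, 11:+C, 12:+C, 13:+B
Rule 4 (eight consecutive points on the same side of the centre line) is satisfied at point 12.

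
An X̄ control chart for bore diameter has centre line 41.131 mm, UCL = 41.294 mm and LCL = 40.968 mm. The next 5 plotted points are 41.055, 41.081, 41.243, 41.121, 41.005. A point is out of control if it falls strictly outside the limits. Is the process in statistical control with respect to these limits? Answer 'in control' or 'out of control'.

in control

All 5 points lie within [40.968, 41.294].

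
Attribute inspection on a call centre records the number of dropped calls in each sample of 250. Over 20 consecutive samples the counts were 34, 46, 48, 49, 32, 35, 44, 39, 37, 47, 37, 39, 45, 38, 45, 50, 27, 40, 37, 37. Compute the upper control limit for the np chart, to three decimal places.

p̄ = Σdᵢ / (k·n) = 806 / (20 × 250) = 0.16120
UCL = np̄ + 3·√(np̄(1−p̄)) = 40.3000 + 3 × √(40.3000×0.83880) = 40.3000 + 3 × 5.8141 = 57.7423

57.742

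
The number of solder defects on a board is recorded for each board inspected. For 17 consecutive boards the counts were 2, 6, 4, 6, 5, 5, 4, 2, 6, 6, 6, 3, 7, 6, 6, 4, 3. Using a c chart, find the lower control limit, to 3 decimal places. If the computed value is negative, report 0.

0.000

c̄ = (2 + 6 + 4 + 6 + 5 + 5 + 4 + 2 + 6 + 6 + 6 + 3 + 7 + 6 + 6 + 4 + 3) / 17 = 81 / 17 = 4.7647
LCL = c̄ − 3√c̄ = 4.7647 − 3 × 2.1828 = -1.7838 → 0 (cannot be negative)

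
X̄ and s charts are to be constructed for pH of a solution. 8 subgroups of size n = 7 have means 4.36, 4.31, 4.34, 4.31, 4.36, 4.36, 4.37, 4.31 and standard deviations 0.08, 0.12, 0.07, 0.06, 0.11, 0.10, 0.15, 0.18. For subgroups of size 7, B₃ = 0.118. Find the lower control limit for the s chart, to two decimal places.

0.01

s̄ = (0.08 + 0.12 + 0.07 + 0.06 + 0.11 + 0.10 + 0.15 + 0.18) / 8 = 0.1087
LCL_s = B₃·s̄ = 0.118 × 0.1087 = 0.0128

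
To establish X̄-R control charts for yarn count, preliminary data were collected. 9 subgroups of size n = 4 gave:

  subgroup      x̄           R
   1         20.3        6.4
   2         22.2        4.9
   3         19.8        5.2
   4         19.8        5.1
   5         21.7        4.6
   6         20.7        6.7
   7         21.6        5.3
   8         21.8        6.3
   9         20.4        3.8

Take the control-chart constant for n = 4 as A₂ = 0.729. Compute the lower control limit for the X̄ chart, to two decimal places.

X̄̄ = (20.3 + 22.2 + 19.8 + 19.8 + 21.7 + 20.7 + 21.6 + 21.8 + 20.4) / 9 = 188.3000 / 9 = 20.9222
R̄ = (6.4 + 4.9 + 5.2 + 5.1 + 4.6 + 6.7 + 5.3 + 6.3 + 3.8) / 9 = 48.3000 / 9 = 5.3667
LCL = X̄̄ − A₂·R̄ = 20.9222 − 0.729 × 5.3667 = 17.0099

17.01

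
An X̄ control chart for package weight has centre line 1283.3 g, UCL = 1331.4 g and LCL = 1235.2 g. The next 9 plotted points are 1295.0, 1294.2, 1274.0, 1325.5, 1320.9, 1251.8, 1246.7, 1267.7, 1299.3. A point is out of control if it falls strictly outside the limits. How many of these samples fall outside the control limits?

All 9 points lie within [1235.2, 1331.4].

0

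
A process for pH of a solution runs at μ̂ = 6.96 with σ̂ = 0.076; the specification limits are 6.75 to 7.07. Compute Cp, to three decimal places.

0.702

Cp = (USL − LSL) / (6σ̂) = (7.07 − 6.75) / (6 × 0.076) = 0.3200 / 0.4560 = 0.7018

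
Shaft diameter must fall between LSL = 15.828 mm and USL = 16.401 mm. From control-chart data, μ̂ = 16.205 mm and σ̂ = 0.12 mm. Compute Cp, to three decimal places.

Cp = (USL − LSL) / (6σ̂) = (16.401 − 15.828) / (6 × 0.12) = 0.5730 / 0.7200 = 0.7958

0.796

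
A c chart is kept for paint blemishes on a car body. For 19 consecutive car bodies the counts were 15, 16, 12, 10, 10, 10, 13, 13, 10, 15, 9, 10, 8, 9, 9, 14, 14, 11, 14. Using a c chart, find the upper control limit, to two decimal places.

c̄ = (15 + 16 + 12 + 10 + 10 + 10 + 13 + 13 + 10 + 15 + 9 + 10 + 8 + 9 + 9 + 14 + 14 + 11 + 14) / 19 = 222 / 19 = 11.6842
UCL = c̄ + 3√c̄ = 11.6842 + 3 × √11.6842 = 11.6842 + 3 × 3.4182 = 21.9389

21.94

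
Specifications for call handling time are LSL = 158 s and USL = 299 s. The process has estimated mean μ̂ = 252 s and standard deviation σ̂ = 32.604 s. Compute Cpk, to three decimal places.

Cpu = (USL − μ̂) / (3σ̂) = (299 − 252) / (3 × 32.604) = 0.4805; Cpl = (μ̂ − LSL) / (3σ̂) = (252 − 158) / (3 × 32.604) = 0.9610; Cpk = min(Cpu, Cpl) = 0.4805

0.481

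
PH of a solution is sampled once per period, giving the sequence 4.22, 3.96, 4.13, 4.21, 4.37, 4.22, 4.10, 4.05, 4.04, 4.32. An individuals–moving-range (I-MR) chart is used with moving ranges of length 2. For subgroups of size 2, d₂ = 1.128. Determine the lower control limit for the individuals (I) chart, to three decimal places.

X̄ = (4.22 + 3.96 + 4.13 + 4.21 + 4.37 + 4.22 + 4.10 + 4.05 + 4.04 + 4.32) / 10 = 4.1620
Moving ranges: 0.26, 0.17, 0.08, 0.16, 0.15, 0.12, 0.05, 0.01, 0.28; M̄R̄ = 1.2800 / 9 = 0.1422
LCL = X̄ − 3·M̄R̄/d₂ = 4.1620 − 3 × 0.1422 / 1.128 = 3.7837

3.784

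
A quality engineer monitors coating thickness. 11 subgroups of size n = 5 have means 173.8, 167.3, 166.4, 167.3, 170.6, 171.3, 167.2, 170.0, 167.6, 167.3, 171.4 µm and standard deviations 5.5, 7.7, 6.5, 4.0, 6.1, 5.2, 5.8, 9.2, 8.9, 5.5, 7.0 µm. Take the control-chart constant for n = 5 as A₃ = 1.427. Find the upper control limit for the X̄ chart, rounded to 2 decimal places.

X̄̄ = (173.8 + 167.3 + 166.4 + 167.3 + 170.6 + 171.3 + 167.2 + 170.0 + 167.6 + 167.3 + 171.4) / 11 = 169.1091
s̄ = (5.5 + 7.7 + 6.5 + 4.0 + 6.1 + 5.2 + 5.8 + 9.2 + 8.9 + 5.5 + 7.0) / 11 = 6.4909
UCL = X̄̄ + A₃·s̄ = 169.1091 + 1.427 × 6.4909 = 178.3716

178.37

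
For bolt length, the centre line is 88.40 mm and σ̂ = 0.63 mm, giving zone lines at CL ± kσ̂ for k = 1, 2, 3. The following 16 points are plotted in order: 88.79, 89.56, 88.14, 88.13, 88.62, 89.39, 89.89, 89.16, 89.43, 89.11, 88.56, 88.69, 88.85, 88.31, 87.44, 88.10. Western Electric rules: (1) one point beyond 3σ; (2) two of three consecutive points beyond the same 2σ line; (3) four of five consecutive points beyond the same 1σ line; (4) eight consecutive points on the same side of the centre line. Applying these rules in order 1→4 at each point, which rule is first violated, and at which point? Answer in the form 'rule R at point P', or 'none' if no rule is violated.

Zone of each point (C = within 1σ̂, B = 1σ̂–2σ̂, A = 2σ̂–3σ̂, * = beyond 3σ̂; sign = side of CL): 1:+C, 2:+B, 3:-C, 4:-C, 5:+C, 6:+B, 7:+A, 8:+B, 9:+B, 10:+B, 11:+C, 12:+C, 13:+C, 14:-C, 15:-B, 16:-C
Rule 3 (four of five consecutive points beyond the same 1σ limit) is satisfied at point 9.

rule 3 at point 9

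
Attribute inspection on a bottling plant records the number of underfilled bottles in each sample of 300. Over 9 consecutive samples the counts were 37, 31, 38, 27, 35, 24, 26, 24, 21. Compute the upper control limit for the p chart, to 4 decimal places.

0.1488

p̄ = Σdᵢ / (k·n) = 263 / (9 × 300) = 0.09741
UCL = p̄ + 3·√(p̄(1−p̄)/n) = 0.09741 + 3 × √(0.09741×0.90259/300) = 0.09741 + 3 × 0.01712 = 0.14876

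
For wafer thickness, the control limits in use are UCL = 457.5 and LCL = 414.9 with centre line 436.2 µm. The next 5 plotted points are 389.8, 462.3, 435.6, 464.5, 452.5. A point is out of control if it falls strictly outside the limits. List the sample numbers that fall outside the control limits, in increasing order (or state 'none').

1, 2, 4

Compare each point to [414.9, 457.5]: sample 1 = 389.8 < LCL; sample 2 = 462.3 > UCL; sample 4 = 464.5 > UCL.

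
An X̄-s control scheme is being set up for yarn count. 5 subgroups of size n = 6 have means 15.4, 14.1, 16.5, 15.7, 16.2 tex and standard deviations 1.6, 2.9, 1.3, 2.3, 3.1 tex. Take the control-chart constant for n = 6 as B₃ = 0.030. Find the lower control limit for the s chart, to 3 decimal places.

s̄ = (1.6 + 2.9 + 1.3 + 2.3 + 3.1) / 5 = 2.2400
LCL_s = B₃·s̄ = 0.030 × 2.2400 = 0.0672

0.067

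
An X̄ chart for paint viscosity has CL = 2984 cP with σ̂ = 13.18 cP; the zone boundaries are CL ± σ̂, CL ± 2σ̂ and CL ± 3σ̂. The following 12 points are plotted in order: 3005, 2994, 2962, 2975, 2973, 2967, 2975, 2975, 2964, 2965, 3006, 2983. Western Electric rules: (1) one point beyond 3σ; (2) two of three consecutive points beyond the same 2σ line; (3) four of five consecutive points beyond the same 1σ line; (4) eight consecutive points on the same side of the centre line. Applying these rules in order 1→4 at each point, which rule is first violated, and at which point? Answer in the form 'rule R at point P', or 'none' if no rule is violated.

Zone of each point (C = within 1σ̂, B = 1σ̂–2σ̂, A = 2σ̂–3σ̂, * = beyond 3σ̂; sign = side of CL): 1:+B, 2:+C, 3:-B, 4:-C, 5:-C, 6:-B, 7:-C, 8:-C, 9:-B, 10:-B, 11:+B, 12:-C
Rule 4 (eight consecutive points on the same side of the centre line) is satisfied at point 10.

rule 4 at point 10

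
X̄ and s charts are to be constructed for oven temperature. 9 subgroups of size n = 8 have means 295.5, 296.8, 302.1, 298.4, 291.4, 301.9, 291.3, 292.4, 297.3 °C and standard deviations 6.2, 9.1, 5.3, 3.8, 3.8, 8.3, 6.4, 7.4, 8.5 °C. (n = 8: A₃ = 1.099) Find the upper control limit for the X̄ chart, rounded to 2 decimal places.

X̄̄ = (295.5 + 296.8 + 302.1 + 298.4 + 291.4 + 301.9 + 291.3 + 292.4 + 297.3) / 9 = 296.3444
s̄ = (6.2 + 9.1 + 5.3 + 3.8 + 3.8 + 8.3 + 6.4 + 7.4 + 8.5) / 9 = 6.5333
UCL = X̄̄ + A₃·s̄ = 296.3444 + 1.099 × 6.5333 = 303.5246

303.52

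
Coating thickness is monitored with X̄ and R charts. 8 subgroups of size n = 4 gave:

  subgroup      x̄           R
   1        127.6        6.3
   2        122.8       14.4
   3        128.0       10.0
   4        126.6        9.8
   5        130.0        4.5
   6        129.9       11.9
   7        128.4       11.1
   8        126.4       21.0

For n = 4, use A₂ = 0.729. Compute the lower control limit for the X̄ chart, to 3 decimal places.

X̄̄ = (127.6 + 122.8 + 128.0 + 126.6 + 130.0 + 129.9 + 128.4 + 126.4) / 8 = 1019.7000 / 8 = 127.4625
R̄ = (6.3 + 14.4 + 10.0 + 9.8 + 4.5 + 11.9 + 11.1 + 21.0) / 8 = 89.0000 / 8 = 11.1250
LCL = X̄̄ − A₂·R̄ = 127.4625 − 0.729 × 11.1250 = 119.3524

119.352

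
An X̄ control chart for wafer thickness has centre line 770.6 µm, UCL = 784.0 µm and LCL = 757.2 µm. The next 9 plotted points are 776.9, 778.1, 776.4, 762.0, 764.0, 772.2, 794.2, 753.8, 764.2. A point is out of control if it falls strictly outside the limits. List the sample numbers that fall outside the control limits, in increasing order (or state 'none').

7, 8

Compare each point to [757.2, 784.0]: sample 7 = 794.2 > UCL; sample 8 = 753.8 < LCL.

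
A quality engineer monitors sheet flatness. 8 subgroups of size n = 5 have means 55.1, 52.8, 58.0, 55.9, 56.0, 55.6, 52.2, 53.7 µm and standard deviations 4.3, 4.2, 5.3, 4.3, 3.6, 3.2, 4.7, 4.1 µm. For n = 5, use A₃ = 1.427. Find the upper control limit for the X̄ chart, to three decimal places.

60.924

X̄̄ = (55.1 + 52.8 + 58.0 + 55.9 + 56.0 + 55.6 + 52.2 + 53.7) / 8 = 54.9125
s̄ = (4.3 + 4.2 + 5.3 + 4.3 + 3.6 + 3.2 + 4.7 + 4.1) / 8 = 4.2125
UCL = X̄̄ + A₃·s̄ = 54.9125 + 1.427 × 4.2125 = 60.9237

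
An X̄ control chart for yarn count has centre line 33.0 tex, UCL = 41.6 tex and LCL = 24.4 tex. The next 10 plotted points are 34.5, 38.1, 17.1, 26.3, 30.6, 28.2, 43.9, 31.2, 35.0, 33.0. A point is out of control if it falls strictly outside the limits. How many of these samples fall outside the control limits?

2

Compare each point to [24.4, 41.6]: sample 3 = 17.1 < LCL; sample 7 = 43.9 > UCL.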